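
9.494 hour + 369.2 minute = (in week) 1 hour = 3600 s, so 9.494 hour = 9.494 * 3600 = 34178.4 s. 1 minute = 60 s, so 369.2 minute = 369.2 * 60 = 22152 s. Sum: 34178.4 + 22152 = 56330.4 s. 1 week = 604800 s, so 56330.4 s = 56330.4 / 604800 = 0.093138889 week ≈ 0.09314 week (4 s.f.). Final answer: 0.09314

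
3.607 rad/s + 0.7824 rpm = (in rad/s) 3.689. Check: 3.607 rad/s is already in rad/s. 1 rpm = 0.10471976 rad/s, so 0.7824 rpm = 0.7824 * 0.10471976 = 0.081932736 rad/s. Sum: 3.607 + 0.081932736 = 3.6889327 rad/s. Result: 3.6889327 rad/s ≈ 3.689 rad/s (4 s.f.).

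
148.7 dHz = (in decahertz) 1 dHz = 0.1 Hz, so 148.7 dHz = 148.7 * 0.1 = 14.87 Hz. 1 decahertz = 10 Hz, so 14.87 Hz = 14.87 / 10 = 1.487 decahertz. Final answer: 1.487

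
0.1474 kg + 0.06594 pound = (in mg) 0.1474 kg is already in kg. 1 pound = 0.45359237 kg, so 0.06594 pound = 0.06594 * 0.45359237 = 0.029909881 kg. Sum: 0.1474 + 0.029909881 = 0.17730988 kg. 1 mg = 1e-06 kg, so 0.17730988 kg = 0.17730988 / 1e-06 = 177309.88 mg ≈ 1.773e+05 mg (4 s.f.). Final answer: 1.773e+05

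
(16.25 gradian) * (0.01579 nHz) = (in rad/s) 1 gradian = 0.015707963 rad, so 16.25 gradian = 16.25 * 0.015707963 = 0.2552544 rad. 1 nHz = 1e-09 Hz, so 0.01579 nHz = 0.01579 * 1e-09 = 1.579e-11 Hz. Combine: 0.2552544 rad * 1.579e-11 Hz = 4.030467e-12 rad/s. Result: 4.030467e-12 rad/s ≈ 4.03e-12 rad/s (4 s.f.). Final answer: 4.03e-12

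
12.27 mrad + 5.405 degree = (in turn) 1 mrad = 0.001 rad, so 12.27 mrad = 12.27 * 0.001 = 0.01227 rad. 1 degree = 0.017453293 rad, so 5.405 degree = 5.405 * 0.017453293 = 0.094335046 rad. Sum: 0.01227 + 0.094335046 = 0.10660505 rad. 1 turn = 6.2831853 rad, so 0.10660505 rad = 0.10660505 / 6.2831853 = 0.01696672 turn ≈ 0.01697 turn (4 s.f.). Final answer: 0.01697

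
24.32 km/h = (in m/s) 1 km/h = 0.27777778 m/s, so 24.32 km/h = 24.32 * 0.27777778 = 6.7555556 m/s. Result: 6.7555556 m/s ≈ 6.756 m/s (4 s.f.). Final answer: 6.756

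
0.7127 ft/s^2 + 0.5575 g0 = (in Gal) 1 ft/s^2 = 0.3048 m/s^2, so 0.7127 ft/s^2 = 0.7127 * 0.3048 = 0.21723096 m/s^2. 1 g0 = 9.80665 m/s^2, so 0.5575 g0 = 0.5575 * 9.80665 = 5.4672074 m/s^2. Sum: 0.21723096 + 5.4672074 = 5.6844383 m/s^2. 1 Gal = 0.01 m/s^2, so 5.6844383 m/s^2 = 5.6844383 / 0.01 = 568.44383 Gal ≈ 568.4 Gal (4 s.f.). Final answer: 568.4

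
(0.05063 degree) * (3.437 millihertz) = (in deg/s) 1 degree = 0.017453293 rad, so 0.05063 degree = 0.05063 * 0.017453293 = 0.0008836602 rad. 1 millihertz = 0.001 Hz, so 3.437 millihertz = 3.437 * 0.001 = 0.003437 Hz. Combine: 0.0008836602 rad * 0.003437 Hz = 3.0371401e-06 rad/s. 1 deg/s = 0.017453293 rad/s, so 3.0371401e-06 rad/s = 3.0371401e-06 / 0.017453293 = 0.00017401531 deg/s ≈ 0.000174 deg/s (4 s.f.). Final answer: 0.000174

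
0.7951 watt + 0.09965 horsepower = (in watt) 0.7951 watt = 0.7951 W. 1 horsepower = 745.69987 W, so 0.09965 horsepower = 0.09965 * 745.69987 = 74.308992 W. Sum: 0.7951 + 74.308992 = 75.104092 W. 75.104092 W = 75.104092 watt ≈ 75.1 watt (4 s.f.). Final answer: 75.1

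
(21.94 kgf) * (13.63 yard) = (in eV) 1 kgf = 9.80665 N, so 21.94 kgf = 21.94 * 9.80665 = 215.1579 N. 1 yard = 0.9144 m, so 13.63 yard = 13.63 * 0.9144 = 12.463272 m. Combine: 215.1579 N * 12.463272 m = 2681.5714 J. 1 eV = 1.6021766e-19 J, so 2681.5714 J = 2681.5714 / 1.6021766e-19 = 1.6737052e+22 eV ≈ 1.674e+22 eV (4 s.f.). Final answer: 1.674e+22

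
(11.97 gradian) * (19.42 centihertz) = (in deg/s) 2.092. Check: 1 gradian = 0.015707963 rad, so 11.97 gradian = 11.97 * 0.015707963 = 0.18802432 rad. 1 centihertz = 0.01 Hz, so 19.42 centihertz = 19.42 * 0.01 = 0.1942 Hz. Combine: 0.18802432 rad * 0.1942 Hz = 0.036514323 rad/s. 1 deg/s = 0.017453293 rad/s, so 0.036514323 rad/s = 0.036514323 / 0.017453293 = 2.0921166 deg/s ≈ 2.092 deg/s (4 s.f.).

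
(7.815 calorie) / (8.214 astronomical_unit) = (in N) 1 calorie = 4.184 J, so 7.815 calorie = 7.815 * 4.184 = 32.69796 J. 1 astronomical_unit = 1.4959787e+11 m, so 8.214 astronomical_unit = 8.214 * 1.4959787e+11 = 1.2287969e+12 m. Combine: 32.69796 J / 1.2287969e+12 m = 2.6609735e-11 N. Result: 2.6609735e-11 N ≈ 2.661e-11 N (4 s.f.). Final answer: 2.661e-11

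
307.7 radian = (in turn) 48.97. Check: 307.7 radian = 307.7 rad. 1 turn = 6.2831853 rad, so 307.7 rad = 307.7 / 6.2831853 = 48.971976 turn ≈ 48.97 turn (4 s.f.).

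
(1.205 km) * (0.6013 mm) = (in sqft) 1 km = 1000 m, so 1.205 km = 1.205 * 1000 = 1205 m. 1 mm = 0.001 m, so 0.6013 mm = 0.6013 * 0.001 = 0.0006013 m. Combine: 1205 m * 0.0006013 m = 0.7245665 m^2. 1 sqft = 0.09290304 m^2, so 0.7245665 m^2 = 0.7245665 / 0.09290304 = 7.7991689 sqft ≈ 7.799 sqft (4 s.f.). Final answer: 7.799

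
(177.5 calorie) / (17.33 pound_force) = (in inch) 1 calorie = 4.184 J, so 177.5 calorie = 177.5 * 4.184 = 742.66 J. 1 pound_force = 4.4482216 N, so 17.33 pound_force = 17.33 * 4.4482216 = 77.087681 N. Combine: 742.66 J / 77.087681 N = 9.6339648 m. 1 inch = 0.0254 m, so 9.6339648 m = 9.6339648 / 0.0254 = 379.28995 inch ≈ 379.3 inch (4 s.f.). Final answer: 379.3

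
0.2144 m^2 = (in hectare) 1 hectare = 10000 m^2, so 0.2144 m^2 = 0.2144 / 10000 = 2.144e-05 hectare. Final answer: 2.144e-05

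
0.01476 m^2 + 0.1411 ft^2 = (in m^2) 0.01476 m^2 is already in m^2. 1 ft^2 = 0.09290304 m^2, so 0.1411 ft^2 = 0.1411 * 0.09290304 = 0.013108619 m^2. Sum: 0.01476 + 0.013108619 = 0.027868619 m^2. Result: 0.027868619 m^2 ≈ 0.02787 m^2 (4 s.f.). Final answer: 0.02787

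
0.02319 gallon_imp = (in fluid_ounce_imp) 1 gallon_imp = 0.00454609 m^3, so 0.02319 gallon_imp = 0.02319 * 0.00454609 = 0.00010542383 m^3. 1 fluid_ounce_imp = 2.8413063e-05 m^3, so 0.00010542383 m^3 = 0.00010542383 / 2.8413063e-05 = 3.7104 fluid_ounce_imp ≈ 3.71 fluid_ounce_imp (4 s.f.). Final answer: 3.71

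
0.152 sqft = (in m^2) 0.01412. Check: 1 sqft = 0.09290304 m^2, so 0.152 sqft = 0.152 * 0.09290304 = 0.014121262 m^2. Result: 0.014121262 m^2 ≈ 0.01412 m^2 (4 s.f.).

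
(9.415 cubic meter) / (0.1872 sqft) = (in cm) 9.415 cubic meter = 9.415 m^3. 1 sqft = 0.09290304 m^2, so 0.1872 sqft = 0.1872 * 0.09290304 = 0.017391449 m^2. Combine: 9.415 m^3 / 0.017391449 m^2 = 541.35799 m. 1 cm = 0.01 m, so 541.35799 m = 541.35799 / 0.01 = 54135.799 cm ≈ 5.414e+04 cm (4 s.f.). Final answer: 5.414e+04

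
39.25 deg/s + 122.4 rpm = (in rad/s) 13.5. Check: 1 deg/s = 0.017453293 rad/s, so 39.25 deg/s = 39.25 * 0.017453293 = 0.68504173 rad/s. 1 rpm = 0.10471976 rad/s, so 122.4 rpm = 122.4 * 0.10471976 = 12.817698 rad/s. Sum: 0.68504173 + 12.817698 = 13.50274 rad/s. Result: 13.50274 rad/s ≈ 13.5 rad/s (4 s.f.).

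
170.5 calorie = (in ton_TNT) 1 calorie = 4.184 J, so 170.5 calorie = 170.5 * 4.184 = 713.372 J. 1 ton_TNT = 4.184e+09 J, so 713.372 J = 713.372 / 4.184e+09 = 1.705e-07 ton_TNT. Final answer: 1.705e-07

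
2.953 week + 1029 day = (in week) 150. Check: 1 week = 604800 s, so 2.953 week = 2.953 * 604800 = 1785974.4 s. 1 day = 86400 s, so 1029 day = 1029 * 86400 = 88905600 s. Sum: 1785974.4 + 88905600 = 90691574 s. 1 week = 604800 s, so 90691574 s = 90691574 / 604800 = 149.953 week ≈ 150 week (4 s.f.).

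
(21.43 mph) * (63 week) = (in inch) 1 mph = 0.44704 m/s, so 21.43 mph = 21.43 * 0.44704 = 9.5800672 m/s. 1 week = 604800 s, so 63 week = 63 * 604800 = 38102400 s. Combine: 9.5800672 m/s * 38102400 s = 3.6502355e+08 m. 1 inch = 0.0254 m, so 3.6502355e+08 m = 3.6502355e+08 / 0.0254 = 1.4371006e+10 inch ≈ 1.437e+10 inch (4 s.f.). Final answer: 1.437e+10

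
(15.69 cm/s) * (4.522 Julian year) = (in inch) 1 cm/s = 0.01 m/s, so 15.69 cm/s = 15.69 * 0.01 = 0.1569 m/s. 1 Julian year = 31557600 s, so 4.522 Julian year = 4.522 * 31557600 = 1.4270347e+08 s. Combine: 0.1569 m/s * 1.4270347e+08 s = 22390174 m. 1 inch = 0.0254 m, so 22390174 m = 22390174 / 0.0254 = 8.8150291e+08 inch ≈ 8.815e+08 inch (4 s.f.). Final answer: 8.815e+08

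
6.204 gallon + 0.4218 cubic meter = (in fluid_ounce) 1.506e+04. Check: 1 gallon = 0.0037854118 m^3, so 6.204 gallon = 6.204 * 0.0037854118 = 0.023484695 m^3. 0.4218 cubic meter = 0.4218 m^3. Sum: 0.023484695 + 0.4218 = 0.44528469 m^3. 1 fluid_ounce = 2.957353e-05 m^3, so 0.44528469 m^3 = 0.44528469 / 2.957353e-05 = 15056.867 fluid_ounce ≈ 1.506e+04 fluid_ounce (4 s.f.).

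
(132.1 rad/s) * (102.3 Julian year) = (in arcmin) 1.466e+15. Check: 132.1 rad/s is already in rad/s. 1 Julian year = 31557600 s, so 102.3 Julian year = 102.3 * 31557600 = 3.2283425e+09 s. Combine: 132.1 rad/s * 3.2283425e+09 s = 4.2646404e+11 rad. 1 arcmin = 0.00029088821 rad, so 4.2646404e+11 rad = 4.2646404e+11 / 0.00029088821 = 1.4660754e+15 arcmin ≈ 1.466e+15 arcmin (4 s.f.).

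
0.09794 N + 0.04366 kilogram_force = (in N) 0.09794 N is already in N. 1 kilogram_force = 9.80665 N, so 0.04366 kilogram_force = 0.04366 * 9.80665 = 0.42815834 N. Sum: 0.09794 + 0.42815834 = 0.52609834 N. Result: 0.52609834 N ≈ 0.5261 N (4 s.f.). Final answer: 0.5261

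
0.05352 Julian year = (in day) 1 Julian year = 31557600 s, so 0.05352 Julian year = 0.05352 * 31557600 = 1688962.8 s. 1 day = 86400 s, so 1688962.8 s = 1688962.8 / 86400 = 19.54818 day ≈ 19.55 day (4 s.f.). Final answer: 19.55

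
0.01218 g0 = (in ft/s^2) 0.3919. Check: 1 g0 = 9.80665 m/s^2, so 0.01218 g0 = 0.01218 * 9.80665 = 0.119445 m/s^2. 1 ft/s^2 = 0.3048 m/s^2, so 0.119445 m/s^2 = 0.119445 / 0.3048 = 0.39187991 ft/s^2 ≈ 0.3919 ft/s^2 (4 s.f.).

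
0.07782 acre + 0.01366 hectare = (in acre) 0.1116. Check: 1 acre = 4046.8564 m^2, so 0.07782 acre = 0.07782 * 4046.8564 = 314.92637 m^2. 1 hectare = 10000 m^2, so 0.01366 hectare = 0.01366 * 10000 = 136.6 m^2. Sum: 314.92637 + 136.6 = 451.52637 m^2. 1 acre = 4046.8564 m^2, so 451.52637 m^2 = 451.52637 / 4046.8564 = 0.1115746 acre ≈ 0.1116 acre (4 s.f.).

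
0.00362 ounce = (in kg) 0.0001026. Check: 1 ounce = 0.028349523 kg, so 0.00362 ounce = 0.00362 * 0.028349523 = 0.00010262527 kg. Result: 0.00010262527 kg ≈ 0.0001026 kg (4 s.f.).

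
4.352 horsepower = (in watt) 1 horsepower = 745.69987 W, so 4.352 horsepower = 4.352 * 745.69987 = 3245.2858 W. 3245.2858 W = 3245.2858 watt ≈ 3245 watt (4 s.f.). Final answer: 3245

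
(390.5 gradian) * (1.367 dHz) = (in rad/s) 0.8385. Check: 1 gradian = 0.015707963 rad, so 390.5 gradian = 390.5 * 0.015707963 = 6.1339597 rad. 1 dHz = 0.1 Hz, so 1.367 dHz = 1.367 * 0.1 = 0.1367 Hz. Combine: 6.1339597 rad * 0.1367 Hz = 0.83851228 rad/s. Result: 0.83851228 rad/s ≈ 0.8385 rad/s (4 s.f.).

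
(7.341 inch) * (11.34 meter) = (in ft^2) 22.76. Check: 1 inch = 0.0254 m, so 7.341 inch = 7.341 * 0.0254 = 0.1864614 m. 11.34 meter = 11.34 m. Combine: 0.1864614 m * 11.34 m = 2.1144723 m^2. 1 ft^2 = 0.09290304 m^2, so 2.1144723 m^2 = 2.1144723 / 0.09290304 = 22.75999 ft^2 ≈ 22.76 ft^2 (4 s.f.).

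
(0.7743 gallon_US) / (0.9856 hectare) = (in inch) 1 gallon_US = 0.0037854118 m^3, so 0.7743 gallon_US = 0.7743 * 0.0037854118 = 0.0029310443 m^3. 1 hectare = 10000 m^2, so 0.9856 hectare = 0.9856 * 10000 = 9856 m^2. Combine: 0.0029310443 m^3 / 9856 m^2 = 2.973868e-07 m. 1 inch = 0.0254 m, so 2.973868e-07 m = 2.973868e-07 / 0.0254 = 1.1708142e-05 inch ≈ 1.171e-05 inch (4 s.f.). Final answer: 1.171e-05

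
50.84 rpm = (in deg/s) 1 rpm = 0.10471976 rad/s, so 50.84 rpm = 50.84 * 0.10471976 = 5.3239524 rad/s. 1 deg/s = 0.017453293 rad/s, so 5.3239524 rad/s = 5.3239524 / 0.017453293 = 305.04 deg/s ≈ 305 deg/s (4 s.f.). Final answer: 305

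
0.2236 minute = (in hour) 0.003727. Check: 1 minute = 60 s, so 0.2236 minute = 0.2236 * 60 = 13.416 s. 1 hour = 3600 s, so 13.416 s = 13.416 / 3600 = 0.0037266667 hour ≈ 0.003727 hour (4 s.f.).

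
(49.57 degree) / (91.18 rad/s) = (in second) 0.009488. Check: 1 degree = 0.017453293 rad, so 49.57 degree = 49.57 * 0.017453293 = 0.86515971 rad. 91.18 rad/s is already in rad/s. Combine: 0.86515971 rad / 91.18 rad/s = 0.0094884811 s. 0.0094884811 s = 0.0094884811 second ≈ 0.009488 second (4 s.f.).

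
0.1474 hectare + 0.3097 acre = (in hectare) 1 hectare = 10000 m^2, so 0.1474 hectare = 0.1474 * 10000 = 1474 m^2. 1 acre = 4046.8564 m^2, so 0.3097 acre = 0.3097 * 4046.8564 = 1253.3114 m^2. Sum: 1474 + 1253.3114 = 2727.3114 m^2. 1 hectare = 10000 m^2, so 2727.3114 m^2 = 2727.3114 / 10000 = 0.27273114 hectare ≈ 0.2727 hectare (4 s.f.). Final answer: 0.2727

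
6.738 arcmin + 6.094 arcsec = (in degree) 1 arcmin = 0.00029088821 rad, so 6.738 arcmin = 6.738 * 0.00029088821 = 0.0019600047 rad. 1 arcsec = 4.8481368e-06 rad, so 6.094 arcsec = 6.094 * 4.8481368e-06 = 2.9544546e-05 rad. Sum: 0.0019600047 + 2.9544546e-05 = 0.0019895493 rad. 1 degree = 0.017453293 rad, so 0.0019895493 rad = 0.0019895493 / 0.017453293 = 0.11399278 degree ≈ 0.114 degree (4 s.f.). Final answer: 0.114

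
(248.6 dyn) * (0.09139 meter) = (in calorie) 5.43e-05. Check: 1 dyn = 1e-05 N, so 248.6 dyn = 248.6 * 1e-05 = 0.002486 N. 0.09139 meter = 0.09139 m. Combine: 0.002486 N * 0.09139 m = 0.00022719554 J. 1 calorie = 4.184 J, so 0.00022719554 J = 0.00022719554 / 4.184 = 5.4301037e-05 calorie ≈ 5.43e-05 calorie (4 s.f.).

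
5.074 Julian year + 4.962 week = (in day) 1888. Check: 1 Julian year = 31557600 s, so 5.074 Julian year = 5.074 * 31557600 = 1.6012326e+08 s. 1 week = 604800 s, so 4.962 week = 4.962 * 604800 = 3001017.6 s. Sum: 1.6012326e+08 + 3001017.6 = 1.6312428e+08 s. 1 day = 86400 s, so 1.6312428e+08 s = 1.6312428e+08 / 86400 = 1888.0125 day ≈ 1888 day (4 s.f.).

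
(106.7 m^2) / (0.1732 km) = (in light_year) 6.512e-17. Check: 106.7 m^2 is already in m^2. 1 km = 1000 m, so 0.1732 km = 0.1732 * 1000 = 173.2 m. Combine: 106.7 m^2 / 173.2 m = 0.61605081 m. 1 light_year = 9.4607305e+15 m, so 0.61605081 m = 0.61605081 / 9.4607305e+15 = 6.5116622e-17 light_year ≈ 6.512e-17 light_year (4 s.f.).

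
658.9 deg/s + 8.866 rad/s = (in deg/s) 1 deg/s = 0.017453293 rad/s, so 658.9 deg/s = 658.9 * 0.017453293 = 11.499974 rad/s. 8.866 rad/s is already in rad/s. Sum: 11.499974 + 8.866 = 20.365974 rad/s. 1 deg/s = 0.017453293 rad/s, so 20.365974 rad/s = 20.365974 / 0.017453293 = 1166.8844 deg/s ≈ 1167 deg/s (4 s.f.). Final answer: 1167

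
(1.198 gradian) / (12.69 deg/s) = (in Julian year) 1 gradian = 0.015707963 rad, so 1.198 gradian = 1.198 * 0.015707963 = 0.01881814 rad. 1 deg/s = 0.017453293 rad/s, so 12.69 deg/s = 12.69 * 0.017453293 = 0.22148228 rad/s. Combine: 0.01881814 rad / 0.22148228 rad/s = 0.084964539 s. 1 Julian year = 31557600 s, so 0.084964539 s = 0.084964539 / 31557600 = 2.6923638e-09 Julian year ≈ 2.692e-09 Julian year (4 s.f.). Final answer: 2.692e-09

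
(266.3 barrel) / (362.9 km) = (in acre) 1 barrel = 0.15898729 m^3, so 266.3 barrel = 266.3 * 0.15898729 = 42.338317 m^3. 1 km = 1000 m, so 362.9 km = 362.9 * 1000 = 362900 m. Combine: 42.338317 m^3 / 362900 m = 0.00011666662 m^2. 1 acre = 4046.8564 m^2, so 0.00011666662 m^2 = 0.00011666662 / 4046.8564 = 2.882895e-08 acre ≈ 2.883e-08 acre (4 s.f.). Final answer: 2.883e-08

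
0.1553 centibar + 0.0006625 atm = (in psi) 0.03226. Check: 1 centibar = 1000 Pa, so 0.1553 centibar = 0.1553 * 1000 = 155.3 Pa. 1 atm = 101325 Pa, so 0.0006625 atm = 0.0006625 * 101325 = 67.127813 Pa. Sum: 155.3 + 67.127813 = 222.42781 Pa. 1 psi = 6894.7573 Pa, so 222.42781 Pa = 222.42781 / 6894.7573 = 0.032260427 psi ≈ 0.03226 psi (4 s.f.).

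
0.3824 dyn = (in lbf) 1 dyn = 1e-05 N, so 0.3824 dyn = 0.3824 * 1e-05 = 3.824e-06 N. 1 lbf = 4.4482216 N, so 3.824e-06 N = 3.824e-06 / 4.4482216 = 8.596694e-07 lbf ≈ 8.597e-07 lbf (4 s.f.). Final answer: 8.597e-07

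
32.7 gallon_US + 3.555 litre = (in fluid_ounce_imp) 4482. Check: 1 gallon_US = 0.0037854118 m^3, so 32.7 gallon_US = 32.7 * 0.0037854118 = 0.12378297 m^3. 1 litre = 0.001 m^3, so 3.555 litre = 3.555 * 0.001 = 0.003555 m^3. Sum: 0.12378297 + 0.003555 = 0.12733797 m^3. 1 fluid_ounce_imp = 2.8413063e-05 m^3, so 0.12733797 m^3 = 0.12733797 / 2.8413063e-05 = 4481.6698 fluid_ounce_imp ≈ 4482 fluid_ounce_imp (4 s.f.).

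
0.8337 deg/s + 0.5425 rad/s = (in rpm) 5.319. Check: 1 deg/s = 0.017453293 rad/s, so 0.8337 deg/s = 0.8337 * 0.017453293 = 0.01455081 rad/s. 0.5425 rad/s is already in rad/s. Sum: 0.01455081 + 0.5425 = 0.55705081 rad/s. 1 rpm = 0.10471976 rad/s, so 0.55705081 rad/s = 0.55705081 / 0.10471976 = 5.3194434 rpm ≈ 5.319 rpm (4 s.f.).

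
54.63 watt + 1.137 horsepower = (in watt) 902.5. Check: 54.63 watt = 54.63 W. 1 horsepower = 745.69987 W, so 1.137 horsepower = 1.137 * 745.69987 = 847.86075 W. Sum: 54.63 + 847.86075 = 902.49075 W. 902.49075 W = 902.49075 watt ≈ 902.5 watt (4 s.f.).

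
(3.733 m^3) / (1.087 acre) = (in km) 8.486e-07. Check: 3.733 m^3 is already in m^3. 1 acre = 4046.8564 m^2, so 1.087 acre = 1.087 * 4046.8564 = 4398.9329 m^2. Combine: 3.733 m^3 / 4398.9329 m^2 = 0.00084861489 m. 1 km = 1000 m, so 0.00084861489 m = 0.00084861489 / 1000 = 8.4861489e-07 km ≈ 8.486e-07 km (4 s.f.).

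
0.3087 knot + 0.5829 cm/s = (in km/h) 1 knot = 0.51444444 m/s, so 0.3087 knot = 0.3087 * 0.51444444 = 0.158809 m/s. 1 cm/s = 0.01 m/s, so 0.5829 cm/s = 0.5829 * 0.01 = 0.005829 m/s. Sum: 0.158809 + 0.005829 = 0.164638 m/s. 1 km/h = 0.27777778 m/s, so 0.164638 m/s = 0.164638 / 0.27777778 = 0.5926968 km/h ≈ 0.5927 km/h (4 s.f.). Final answer: 0.5927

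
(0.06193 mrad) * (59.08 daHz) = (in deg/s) 2.096. Check: 1 mrad = 0.001 rad, so 0.06193 mrad = 0.06193 * 0.001 = 6.193e-05 rad. 1 daHz = 10 Hz, so 59.08 daHz = 59.08 * 10 = 590.8 Hz. Combine: 6.193e-05 rad * 590.8 Hz = 0.036588244 rad/s. 1 deg/s = 0.017453293 rad/s, so 0.036588244 rad/s = 0.036588244 / 0.017453293 = 2.096352 deg/s ≈ 2.096 deg/s (4 s.f.).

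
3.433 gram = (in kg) 1 gram = 0.001 kg, so 3.433 gram = 3.433 * 0.001 = 0.003433 kg. Result: 0.003433 kg. Final answer: 0.003433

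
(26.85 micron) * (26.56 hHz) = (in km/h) 1 micron = 1e-06 m, so 26.85 micron = 26.85 * 1e-06 = 2.685e-05 m. 1 hHz = 100 Hz, so 26.56 hHz = 26.56 * 100 = 2656 Hz. Combine: 2.685e-05 m * 2656 Hz = 0.0713136 m/s. 1 km/h = 0.27777778 m/s, so 0.0713136 m/s = 0.0713136 / 0.27777778 = 0.25672896 km/h ≈ 0.2567 km/h (4 s.f.). Final answer: 0.2567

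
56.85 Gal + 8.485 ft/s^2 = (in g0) 1 Gal = 0.01 m/s^2, so 56.85 Gal = 56.85 * 0.01 = 0.5685 m/s^2. 1 ft/s^2 = 0.3048 m/s^2, so 8.485 ft/s^2 = 8.485 * 0.3048 = 2.586228 m/s^2. Sum: 0.5685 + 2.586228 = 3.154728 m/s^2. 1 g0 = 9.80665 m/s^2, so 3.154728 m/s^2 = 3.154728 / 9.80665 = 0.32169273 g0 ≈ 0.3217 g0 (4 s.f.). Final answer: 0.3217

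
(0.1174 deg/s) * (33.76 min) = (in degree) 237.8. Check: 1 deg/s = 0.017453293 rad/s, so 0.1174 deg/s = 0.1174 * 0.017453293 = 0.0020490165 rad/s. 1 min = 60 s, so 33.76 min = 33.76 * 60 = 2025.6 s. Combine: 0.0020490165 rad/s * 2025.6 s = 4.1504879 rad. 1 degree = 0.017453293 rad, so 4.1504879 rad = 4.1504879 / 0.017453293 = 237.80544 degree ≈ 237.8 degree (4 s.f.).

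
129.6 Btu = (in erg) 1.367e+12. Check: 1 Btu = 1055.0559 J, so 129.6 Btu = 129.6 * 1055.0559 = 136735.24 J. 1 erg = 1e-07 J, so 136735.24 J = 136735.24 / 1e-07 = 1.3673524e+12 erg ≈ 1.367e+12 erg (4 s.f.).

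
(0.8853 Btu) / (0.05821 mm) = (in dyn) 1 Btu = 1055.0559 J, so 0.8853 Btu = 0.8853 * 1055.0559 = 934.04095 J. 1 mm = 0.001 m, so 0.05821 mm = 0.05821 * 0.001 = 5.821e-05 m. Combine: 934.04095 J / 5.821e-05 m = 16046056 N. 1 dyn = 1e-05 N, so 16046056 N = 16046056 / 1e-05 = 1.6046056e+12 dyn ≈ 1.605e+12 dyn (4 s.f.). Final answer: 1.605e+12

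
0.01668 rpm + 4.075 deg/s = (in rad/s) 1 rpm = 0.10471976 rad/s, so 0.01668 rpm = 0.01668 * 0.10471976 = 0.0017467255 rad/s. 1 deg/s = 0.017453293 rad/s, so 4.075 deg/s = 4.075 * 0.017453293 = 0.071122167 rad/s. Sum: 0.0017467255 + 0.071122167 = 0.072868893 rad/s. Result: 0.072868893 rad/s ≈ 0.07287 rad/s (4 s.f.). Final answer: 0.07287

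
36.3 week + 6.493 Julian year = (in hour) 1 week = 604800 s, so 36.3 week = 36.3 * 604800 = 21954240 s. 1 Julian year = 31557600 s, so 6.493 Julian year = 6.493 * 31557600 = 2.049035e+08 s. Sum: 21954240 + 2.049035e+08 = 2.2685774e+08 s. 1 hour = 3600 s, so 2.2685774e+08 s = 2.2685774e+08 / 3600 = 63016.038 hour ≈ 6.302e+04 hour (4 s.f.). Final answer: 6.302e+04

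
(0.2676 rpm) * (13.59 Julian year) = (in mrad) 1.202e+10. Check: 1 rpm = 0.10471976 rad/s, so 0.2676 rpm = 0.2676 * 0.10471976 = 0.028023006 rad/s. 1 Julian year = 31557600 s, so 13.59 Julian year = 13.59 * 31557600 = 4.2886778e+08 s. Combine: 0.028023006 rad/s * 4.2886778e+08 s = 12018165 rad. 1 mrad = 0.001 rad, so 12018165 rad = 12018165 / 0.001 = 1.2018165e+10 mrad ≈ 1.202e+10 mrad (4 s.f.).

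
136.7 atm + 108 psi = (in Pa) 1 atm = 101325 Pa, so 136.7 atm = 136.7 * 101325 = 13851127 Pa. 1 psi = 6894.7573 Pa, so 108 psi = 108 * 6894.7573 = 744633.79 Pa. Sum: 13851127 + 744633.79 = 14595761 Pa. Result: 14595761 Pa ≈ 1.46e+07 Pa (4 s.f.). Final answer: 1.46e+07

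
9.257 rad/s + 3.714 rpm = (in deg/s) 552.7. Check: 9.257 rad/s is already in rad/s. 1 rpm = 0.10471976 rad/s, so 3.714 rpm = 3.714 * 0.10471976 = 0.38892917 rad/s. Sum: 9.257 + 0.38892917 = 9.6459292 rad/s. 1 deg/s = 0.017453293 rad/s, so 9.6459292 rad/s = 9.6459292 / 0.017453293 = 552.67103 deg/s ≈ 552.7 deg/s (4 s.f.).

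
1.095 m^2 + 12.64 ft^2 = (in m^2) 1.095 m^2 is already in m^2. 1 ft^2 = 0.09290304 m^2, so 12.64 ft^2 = 12.64 * 0.09290304 = 1.1742944 m^2. Sum: 1.095 + 1.1742944 = 2.2692944 m^2. Result: 2.2692944 m^2 ≈ 2.269 m^2 (4 s.f.). Final answer: 2.269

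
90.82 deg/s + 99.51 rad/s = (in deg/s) 1 deg/s = 0.017453293 rad/s, so 90.82 deg/s = 90.82 * 0.017453293 = 1.585108 rad/s. 99.51 rad/s is already in rad/s. Sum: 1.585108 + 99.51 = 101.09511 rad/s. 1 deg/s = 0.017453293 rad/s, so 101.09511 rad/s = 101.09511 / 0.017453293 = 5792.323 deg/s ≈ 5792 deg/s (4 s.f.). Final answer: 5792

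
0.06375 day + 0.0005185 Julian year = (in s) 1 day = 86400 s, so 0.06375 day = 0.06375 * 86400 = 5508 s. 1 Julian year = 31557600 s, so 0.0005185 Julian year = 0.0005185 * 31557600 = 16362.616 s. Sum: 5508 + 16362.616 = 21870.616 s. Result: 21870.616 s ≈ 2.187e+04 s (4 s.f.). Final answer: 2.187e+04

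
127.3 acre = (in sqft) 1 acre = 4046.8564 m^2, so 127.3 acre = 127.3 * 4046.8564 = 515164.82 m^2. 1 sqft = 0.09290304 m^2, so 515164.82 m^2 = 515164.82 / 0.09290304 = 5545188 sqft ≈ 5.545e+06 sqft (4 s.f.). Final answer: 5.545e+06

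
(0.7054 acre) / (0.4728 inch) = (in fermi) 1 acre = 4046.8564 m^2, so 0.7054 acre = 0.7054 * 4046.8564 = 2854.6525 m^2. 1 inch = 0.0254 m, so 0.4728 inch = 0.4728 * 0.0254 = 0.01200912 m. Combine: 2854.6525 m^2 / 0.01200912 m = 237707.05 m. 1 fermi = 1e-15 m, so 237707.05 m = 237707.05 / 1e-15 = 2.3770705e+20 fermi ≈ 2.377e+20 fermi (4 s.f.). Final answer: 2.377e+20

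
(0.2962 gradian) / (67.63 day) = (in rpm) 1 gradian = 0.015707963 rad, so 0.2962 gradian = 0.2962 * 0.015707963 = 0.0046526987 rad. 1 day = 86400 s, so 67.63 day = 67.63 * 86400 = 5843232 s. Combine: 0.0046526987 rad / 5843232 s = 7.9625432e-10 rad/s. 1 rpm = 0.10471976 rad/s, so 7.9625432e-10 rad/s = 7.9625432e-10 / 0.10471976 = 7.6036687e-09 rpm ≈ 7.604e-09 rpm (4 s.f.). Final answer: 7.604e-09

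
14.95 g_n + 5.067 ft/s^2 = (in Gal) 1 g_n = 9.80665 m/s^2, so 14.95 g_n = 14.95 * 9.80665 = 146.60942 m/s^2. 1 ft/s^2 = 0.3048 m/s^2, so 5.067 ft/s^2 = 5.067 * 0.3048 = 1.5444216 m/s^2. Sum: 146.60942 + 1.5444216 = 148.15384 m/s^2. 1 Gal = 0.01 m/s^2, so 148.15384 m/s^2 = 148.15384 / 0.01 = 14815.384 Gal ≈ 1.482e+04 Gal (4 s.f.). Final answer: 1.482e+04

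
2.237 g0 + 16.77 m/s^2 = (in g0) 1 g0 = 9.80665 m/s^2, so 2.237 g0 = 2.237 * 9.80665 = 21.937476 m/s^2. 16.77 m/s^2 is already in m/s^2. Sum: 21.937476 + 16.77 = 38.707476 m/s^2. 1 g0 = 9.80665 m/s^2, so 38.707476 m/s^2 = 38.707476 / 9.80665 = 3.9470641 g0 ≈ 3.947 g0 (4 s.f.). Final answer: 3.947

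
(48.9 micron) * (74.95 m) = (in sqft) 0.03945. Check: 1 micron = 1e-06 m, so 48.9 micron = 48.9 * 1e-06 = 4.89e-05 m. 74.95 m is already in m. Combine: 4.89e-05 m * 74.95 m = 0.003665055 m^2. 1 sqft = 0.09290304 m^2, so 0.003665055 m^2 = 0.003665055 / 0.09290304 = 0.039450324 sqft ≈ 0.03945 sqft (4 s.f.).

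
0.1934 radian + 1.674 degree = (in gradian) 0.1934 radian = 0.1934 rad. 1 degree = 0.017453293 rad, so 1.674 degree = 1.674 * 0.017453293 = 0.029216812 rad. Sum: 0.1934 + 0.029216812 = 0.22261681 rad. 1 gradian = 0.015707963 rad, so 0.22261681 rad = 0.22261681 / 0.015707963 = 14.172226 gradian ≈ 14.17 gradian (4 s.f.). Final answer: 14.17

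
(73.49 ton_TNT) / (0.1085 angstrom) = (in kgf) 2.89e+21. Check: 1 ton_TNT = 4.184e+09 J, so 73.49 ton_TNT = 73.49 * 4.184e+09 = 3.0748216e+11 J. 1 angstrom = 1e-10 m, so 0.1085 angstrom = 0.1085 * 1e-10 = 1.085e-11 m. Combine: 3.0748216e+11 J / 1.085e-11 m = 2.833937e+22 N. 1 kgf = 9.80665 N, so 2.833937e+22 N = 2.833937e+22 / 9.80665 = 2.8898115e+21 kgf ≈ 2.89e+21 kgf (4 s.f.).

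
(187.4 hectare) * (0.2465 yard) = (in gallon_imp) 1 hectare = 10000 m^2, so 187.4 hectare = 187.4 * 10000 = 1874000 m^2. 1 yard = 0.9144 m, so 0.2465 yard = 0.2465 * 0.9144 = 0.2253996 m. Combine: 1874000 m^2 * 0.2253996 m = 422398.85 m^3. 1 gallon_imp = 0.00454609 m^3, so 422398.85 m^3 = 422398.85 / 0.00454609 = 92914758 gallon_imp ≈ 9.291e+07 gallon_imp (4 s.f.). Final answer: 9.291e+07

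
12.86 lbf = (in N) 1 lbf = 4.4482216 N, so 12.86 lbf = 12.86 * 4.4482216 = 57.20413 N. Result: 57.20413 N ≈ 57.2 N (4 s.f.). Final answer: 57.2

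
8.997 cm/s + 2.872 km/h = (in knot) 1 cm/s = 0.01 m/s, so 8.997 cm/s = 8.997 * 0.01 = 0.08997 m/s. 1 km/h = 0.27777778 m/s, so 2.872 km/h = 2.872 * 0.27777778 = 0.79777778 m/s. Sum: 0.08997 + 0.79777778 = 0.88774778 m/s. 1 knot = 0.51444444 m/s, so 0.88774778 m/s = 0.88774778 / 0.51444444 = 1.7256436 knot ≈ 1.726 knot (4 s.f.). Final answer: 1.726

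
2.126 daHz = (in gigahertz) 2.126e-08. Check: 1 daHz = 10 Hz, so 2.126 daHz = 2.126 * 10 = 21.26 Hz. 1 gigahertz = 1e+09 Hz, so 21.26 Hz = 21.26 / 1e+09 = 2.126e-08 gigahertz.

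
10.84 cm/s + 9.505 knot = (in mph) 11.18. Check: 1 cm/s = 0.01 m/s, so 10.84 cm/s = 10.84 * 0.01 = 0.1084 m/s. 1 knot = 0.51444444 m/s, so 9.505 knot = 9.505 * 0.51444444 = 4.8897944 m/s. Sum: 0.1084 + 4.8897944 = 4.9981944 m/s. 1 mph = 0.44704 m/s, so 4.9981944 m/s = 4.9981944 / 0.44704 = 11.180643 mph ≈ 11.18 mph (4 s.f.).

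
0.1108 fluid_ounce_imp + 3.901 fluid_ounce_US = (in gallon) 1 fluid_ounce_imp = 2.8413063e-05 m^3, so 0.1108 fluid_ounce_imp = 0.1108 * 2.8413063e-05 = 3.1481673e-06 m^3. 1 fluid_ounce_US = 2.957353e-05 m^3, so 3.901 fluid_ounce_US = 3.901 * 2.957353e-05 = 0.00011536634 m^3. Sum: 3.1481673e-06 + 0.00011536634 = 0.00011851451 m^3. 1 gallon = 0.0037854118 m^3, so 0.00011851451 m^3 = 0.00011851451 / 0.0037854118 = 0.03130822 gallon ≈ 0.03131 gallon (4 s.f.). Final answer: 0.03131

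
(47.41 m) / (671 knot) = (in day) 47.41 m is already in m. 1 knot = 0.51444444 m/s, so 671 knot = 671 * 0.51444444 = 345.19222 m/s. Combine: 47.41 m / 345.19222 m/s = 0.13734377 s. 1 day = 86400 s, so 0.13734377 s = 0.13734377 / 86400 = 1.5896269e-06 day ≈ 1.59e-06 day (4 s.f.). Final answer: 1.59e-06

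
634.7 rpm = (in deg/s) 3808. Check: 1 rpm = 0.10471976 rad/s, so 634.7 rpm = 634.7 * 0.10471976 = 66.465629 rad/s. 1 deg/s = 0.017453293 rad/s, so 66.465629 rad/s = 66.465629 / 0.017453293 = 3808.2 deg/s ≈ 3808 deg/s (4 s.f.).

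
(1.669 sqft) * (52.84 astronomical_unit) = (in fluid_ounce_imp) 1 sqft = 0.09290304 m^2, so 1.669 sqft = 1.669 * 0.09290304 = 0.15505517 m^2. 1 astronomical_unit = 1.4959787e+11 m, so 52.84 astronomical_unit = 52.84 * 1.4959787e+11 = 7.9047515e+12 m. Combine: 0.15505517 m^2 * 7.9047515e+12 m = 1.2256726e+12 m^3. 1 fluid_ounce_imp = 2.8413063e-05 m^3, so 1.2256726e+12 m^3 = 1.2256726e+12 / 2.8413063e-05 = 4.3137645e+16 fluid_ounce_imp ≈ 4.314e+16 fluid_ounce_imp (4 s.f.). Final answer: 4.314e+16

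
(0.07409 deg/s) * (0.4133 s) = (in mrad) 0.5344. Check: 1 deg/s = 0.017453293 rad/s, so 0.07409 deg/s = 0.07409 * 0.017453293 = 0.0012931144 rad/s. 0.4133 s is already in s. Combine: 0.0012931144 rad/s * 0.4133 s = 0.0005344442 rad. 1 mrad = 0.001 rad, so 0.0005344442 rad = 0.0005344442 / 0.001 = 0.5344442 mrad ≈ 0.5344 mrad (4 s.f.).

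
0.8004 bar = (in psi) 1 bar = 100000 Pa, so 0.8004 bar = 0.8004 * 100000 = 80040 Pa. 1 psi = 6894.7573 Pa, so 80040 Pa = 80040 / 6894.7573 = 11.608821 psi ≈ 11.61 psi (4 s.f.). Final answer: 11.61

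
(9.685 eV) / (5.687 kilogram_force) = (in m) 1 eV = 1.6021766e-19 J, so 9.685 eV = 9.685 * 1.6021766e-19 = 1.5517081e-18 J. 1 kilogram_force = 9.80665 N, so 5.687 kilogram_force = 5.687 * 9.80665 = 55.770419 N. Combine: 1.5517081e-18 J / 55.770419 N = 2.7823138e-20 m. Result: 2.7823138e-20 m ≈ 2.782e-20 m (4 s.f.). Final answer: 2.782e-20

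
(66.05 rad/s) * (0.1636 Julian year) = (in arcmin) 66.05 rad/s is already in rad/s. 1 Julian year = 31557600 s, so 0.1636 Julian year = 0.1636 * 31557600 = 5162823.4 s. Combine: 66.05 rad/s * 5162823.4 s = 3.4100448e+08 rad. 1 arcmin = 0.00029088821 rad, so 3.4100448e+08 rad = 3.4100448e+08 / 0.00029088821 = 1.1722871e+12 arcmin ≈ 1.172e+12 arcmin (4 s.f.). Final answer: 1.172e+12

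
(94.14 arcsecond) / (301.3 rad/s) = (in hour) 4.208e-10. Check: 1 arcsecond = 4.8481368e-06 rad, so 94.14 arcsecond = 94.14 * 4.8481368e-06 = 0.0004564036 rad. 301.3 rad/s is already in rad/s. Combine: 0.0004564036 rad / 301.3 rad/s = 1.5147813e-06 s. 1 hour = 3600 s, so 1.5147813e-06 s = 1.5147813e-06 / 3600 = 4.2077258e-10 hour ≈ 4.208e-10 hour (4 s.f.).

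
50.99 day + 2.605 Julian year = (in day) 1002. Check: 1 day = 86400 s, so 50.99 day = 50.99 * 86400 = 4405536 s. 1 Julian year = 31557600 s, so 2.605 Julian year = 2.605 * 31557600 = 82207548 s. Sum: 4405536 + 82207548 = 86613084 s. 1 day = 86400 s, so 86613084 s = 86613084 / 86400 = 1002.4662 day ≈ 1002 day (4 s.f.).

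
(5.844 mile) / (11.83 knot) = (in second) 1 mile = 1609.344 m, so 5.844 mile = 5.844 * 1609.344 = 9405.0063 m. 1 knot = 0.51444444 m/s, so 11.83 knot = 11.83 * 0.51444444 = 6.0858778 m/s. Combine: 9405.0063 m / 6.0858778 m/s = 1545.3821 s. 1545.3821 s = 1545.3821 second ≈ 1545 second (4 s.f.). Final answer: 1545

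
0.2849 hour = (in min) 17.09. Check: 1 hour = 3600 s, so 0.2849 hour = 0.2849 * 3600 = 1025.64 s. 1 min = 60 s, so 1025.64 s = 1025.64 / 60 = 17.094 min ≈ 17.09 min (4 s.f.).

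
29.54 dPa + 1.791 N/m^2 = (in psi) 1 dPa = 0.1 Pa, so 29.54 dPa = 29.54 * 0.1 = 2.954 Pa. 1.791 N/m^2 = 1.791 Pa. Sum: 2.954 + 1.791 = 4.745 Pa. 1 psi = 6894.7573 Pa, so 4.745 Pa = 4.745 / 6894.7573 = 0.00068820407 psi ≈ 0.0006882 psi (4 s.f.). Final answer: 0.0006882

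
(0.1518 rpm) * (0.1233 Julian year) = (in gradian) 1 rpm = 0.10471976 rad/s, so 0.1518 rpm = 0.1518 * 0.10471976 = 0.015896459 rad/s. 1 Julian year = 31557600 s, so 0.1233 Julian year = 0.1233 * 31557600 = 3891052.1 s. Combine: 0.015896459 rad/s * 3891052.1 s = 61853.949 rad. 1 gradian = 0.015707963 rad, so 61853.949 rad = 61853.949 / 0.015707963 = 3937744.7 gradian ≈ 3.938e+06 gradian (4 s.f.). Final answer: 3.938e+06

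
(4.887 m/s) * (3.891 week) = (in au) 4.887 m/s is already in m/s. 1 week = 604800 s, so 3.891 week = 3.891 * 604800 = 2353276.8 s. Combine: 4.887 m/s * 2353276.8 s = 11500464 m. 1 au = 1.4959787e+11 m, so 11500464 m = 11500464 / 1.4959787e+11 = 7.6875852e-05 au ≈ 7.688e-05 au (4 s.f.). Final answer: 7.688e-05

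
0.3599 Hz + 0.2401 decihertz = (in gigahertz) 3.839e-10. Check: 0.3599 Hz is already in Hz. 1 decihertz = 0.1 Hz, so 0.2401 decihertz = 0.2401 * 0.1 = 0.02401 Hz. Sum: 0.3599 + 0.02401 = 0.38391 Hz. 1 gigahertz = 1e+09 Hz, so 0.38391 Hz = 0.38391 / 1e+09 = 3.8391e-10 gigahertz ≈ 3.839e-10 gigahertz (4 s.f.).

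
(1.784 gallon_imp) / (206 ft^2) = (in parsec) 1.373e-20. Check: 1 gallon_imp = 0.00454609 m^3, so 1.784 gallon_imp = 1.784 * 0.00454609 = 0.0081102246 m^3. 1 ft^2 = 0.09290304 m^2, so 206 ft^2 = 206 * 0.09290304 = 19.138026 m^2. Combine: 0.0081102246 m^3 / 19.138026 m^2 = 0.00042377539 m. 1 parsec = 3.0856776e+16 m, so 0.00042377539 m = 0.00042377539 / 3.0856776e+16 = 1.3733625e-20 parsec ≈ 1.373e-20 parsec (4 s.f.).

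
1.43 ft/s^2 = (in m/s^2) 1 ft/s^2 = 0.3048 m/s^2, so 1.43 ft/s^2 = 1.43 * 0.3048 = 0.435864 m/s^2. Result: 0.435864 m/s^2 ≈ 0.4359 m/s^2 (4 s.f.). Final answer: 0.4359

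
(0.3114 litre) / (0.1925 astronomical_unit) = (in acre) 1 litre = 0.001 m^3, so 0.3114 litre = 0.3114 * 0.001 = 0.0003114 m^3. 1 astronomical_unit = 1.4959787e+11 m, so 0.1925 astronomical_unit = 0.1925 * 1.4959787e+11 = 2.879759e+10 m. Combine: 0.0003114 m^3 / 2.879759e+10 m = 1.0813405e-14 m^2. 1 acre = 4046.8564 m^2, so 1.0813405e-14 m^2 = 1.0813405e-14 / 4046.8564 = 2.6720505e-18 acre ≈ 2.672e-18 acre (4 s.f.). Final answer: 2.672e-18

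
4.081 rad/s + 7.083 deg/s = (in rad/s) 4.205. Check: 4.081 rad/s is already in rad/s. 1 deg/s = 0.017453293 rad/s, so 7.083 deg/s = 7.083 * 0.017453293 = 0.12362167 rad/s. Sum: 4.081 + 0.12362167 = 4.2046217 rad/s. Result: 4.2046217 rad/s ≈ 4.205 rad/s (4 s.f.).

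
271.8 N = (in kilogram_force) 1 kilogram_force = 9.80665 N, so 271.8 N = 271.8 / 9.80665 = 27.715887 kilogram_force ≈ 27.72 kilogram_force (4 s.f.). Final answer: 27.72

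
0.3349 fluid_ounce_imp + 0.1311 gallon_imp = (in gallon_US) 0.16. Check: 1 fluid_ounce_imp = 2.8413063e-05 m^3, so 0.3349 fluid_ounce_imp = 0.3349 * 2.8413063e-05 = 9.5155346e-06 m^3. 1 gallon_imp = 0.00454609 m^3, so 0.1311 gallon_imp = 0.1311 * 0.00454609 = 0.0005959924 m^3. Sum: 9.5155346e-06 + 0.0005959924 = 0.00060550793 m^3. 1 gallon_US = 0.0037854118 m^3, so 0.00060550793 m^3 = 0.00060550793 / 0.0037854118 = 0.15995827 gallon_US ≈ 0.16 gallon_US (4 s.f.).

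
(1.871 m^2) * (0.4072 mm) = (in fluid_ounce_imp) 1.871 m^2 is already in m^2. 1 mm = 0.001 m, so 0.4072 mm = 0.4072 * 0.001 = 0.0004072 m. Combine: 1.871 m^2 * 0.0004072 m = 0.0007618712 m^3. 1 fluid_ounce_imp = 2.8413063e-05 m^3, so 0.0007618712 m^3 = 0.0007618712 / 2.8413063e-05 = 26.814118 fluid_ounce_imp ≈ 26.81 fluid_ounce_imp (4 s.f.). Final answer: 26.81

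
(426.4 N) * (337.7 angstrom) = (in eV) 426.4 N is already in N. 1 angstrom = 1e-10 m, so 337.7 angstrom = 337.7 * 1e-10 = 3.377e-08 m. Combine: 426.4 N * 3.377e-08 m = 1.4399528e-05 J. 1 eV = 1.6021766e-19 J, so 1.4399528e-05 J = 1.4399528e-05 / 1.6021766e-19 = 8.9874785e+13 eV ≈ 8.987e+13 eV (4 s.f.). Final answer: 8.987e+13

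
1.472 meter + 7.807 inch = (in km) 1.472 meter = 1.472 m. 1 inch = 0.0254 m, so 7.807 inch = 7.807 * 0.0254 = 0.1982978 m. Sum: 1.472 + 0.1982978 = 1.6702978 m. 1 km = 1000 m, so 1.6702978 m = 1.6702978 / 1000 = 0.0016702978 km ≈ 0.00167 km (4 s.f.). Final answer: 0.00167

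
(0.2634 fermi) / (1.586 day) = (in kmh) 6.92e-21. Check: 1 fermi = 1e-15 m, so 0.2634 fermi = 0.2634 * 1e-15 = 2.634e-16 m. 1 day = 86400 s, so 1.586 day = 1.586 * 86400 = 137030.4 s. Combine: 2.634e-16 m / 137030.4 s = 1.9222012e-21 m/s. 1 kmh = 0.27777778 m/s, so 1.9222012e-21 m/s = 1.9222012e-21 / 0.27777778 = 6.9199243e-21 kmh ≈ 6.92e-21 kmh (4 s.f.).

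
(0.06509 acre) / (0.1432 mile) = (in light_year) 1 acre = 4046.8564 m^2, so 0.06509 acre = 0.06509 * 4046.8564 = 263.40988 m^2. 1 mile = 1609.344 m, so 0.1432 mile = 0.1432 * 1609.344 = 230.45806 m. Combine: 263.40988 m^2 / 230.45806 m = 1.142984 m. 1 light_year = 9.4607305e+15 m, so 1.142984 m = 1.142984 / 9.4607305e+15 = 1.2081351e-16 light_year ≈ 1.208e-16 light_year (4 s.f.). Final answer: 1.208e-16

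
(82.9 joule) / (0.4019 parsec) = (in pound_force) 1.503e-15. Check: 82.9 joule = 82.9 J. 1 parsec = 3.0856776e+16 m, so 0.4019 parsec = 0.4019 * 3.0856776e+16 = 1.2401338e+16 m. Combine: 82.9 J / 1.2401338e+16 m = 6.6847625e-15 N. 1 pound_force = 4.4482216 N, so 6.6847625e-15 N = 6.6847625e-15 / 4.4482216 = 1.5027944e-15 pound_force ≈ 1.503e-15 pound_force (4 s.f.).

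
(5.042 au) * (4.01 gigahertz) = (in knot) 1 au = 1.4959787e+11 m, so 5.042 au = 5.042 * 1.4959787e+11 = 7.5427246e+11 m. 1 gigahertz = 1e+09 Hz, so 4.01 gigahertz = 4.01 * 1e+09 = 4.01e+09 Hz. Combine: 7.5427246e+11 m * 4.01e+09 Hz = 3.0246326e+21 m/s. 1 knot = 0.51444444 m/s, so 3.0246326e+21 m/s = 3.0246326e+21 / 0.51444444 = 5.8794154e+21 knot ≈ 5.879e+21 knot (4 s.f.). Final answer: 5.879e+21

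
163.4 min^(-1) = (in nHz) 2.723e+09. Check: 1 min^(-1) = 0.016666667 Hz, so 163.4 min^(-1) = 163.4 * 0.016666667 = 2.7233333 Hz. 1 nHz = 1e-09 Hz, so 2.7233333 Hz = 2.7233333 / 1e-09 = 2.7233333e+09 nHz ≈ 2.723e+09 nHz (4 s.f.).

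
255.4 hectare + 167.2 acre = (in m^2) 3.231e+06. Check: 1 hectare = 10000 m^2, so 255.4 hectare = 255.4 * 10000 = 2554000 m^2. 1 acre = 4046.8564 m^2, so 167.2 acre = 167.2 * 4046.8564 = 676634.39 m^2. Sum: 2554000 + 676634.39 = 3230634.4 m^2. Result: 3230634.4 m^2 ≈ 3.231e+06 m^2 (4 s.f.).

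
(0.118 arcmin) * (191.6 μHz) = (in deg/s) 1 arcmin = 0.00029088821 rad, so 0.118 arcmin = 0.118 * 0.00029088821 = 3.4324809e-05 rad. 1 μHz = 1e-06 Hz, so 191.6 μHz = 191.6 * 1e-06 = 0.0001916 Hz. Combine: 3.4324809e-05 rad * 0.0001916 Hz = 6.5766333e-09 rad/s. 1 deg/s = 0.017453293 rad/s, so 6.5766333e-09 rad/s = 6.5766333e-09 / 0.017453293 = 3.7681333e-07 deg/s ≈ 3.768e-07 deg/s (4 s.f.). Final answer: 3.768e-07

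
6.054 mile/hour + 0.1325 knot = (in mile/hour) 1 mile/hour = 0.44704 m/s, so 6.054 mile/hour = 6.054 * 0.44704 = 2.7063802 m/s. 1 knot = 0.51444444 m/s, so 0.1325 knot = 0.1325 * 0.51444444 = 0.068163889 m/s. Sum: 2.7063802 + 0.068163889 = 2.774544 m/s. 1 mile/hour = 0.44704 m/s, so 2.774544 m/s = 2.774544 / 0.44704 = 6.2064783 mile/hour ≈ 6.206 mile/hour (4 s.f.). Final answer: 6.206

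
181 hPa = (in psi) 1 hPa = 100 Pa, so 181 hPa = 181 * 100 = 18100 Pa. 1 psi = 6894.7573 Pa, so 18100 Pa = 18100 / 6894.7573 = 2.6251831 psi ≈ 2.625 psi (4 s.f.). Final answer: 2.625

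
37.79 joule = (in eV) 37.79 joule = 37.79 J. 1 eV = 1.6021766e-19 J, so 37.79 J = 37.79 / 1.6021766e-19 = 2.3586663e+20 eV ≈ 2.359e+20 eV (4 s.f.). Final answer: 2.359e+20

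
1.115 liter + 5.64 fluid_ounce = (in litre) 1 liter = 0.001 m^3, so 1.115 liter = 1.115 * 0.001 = 0.001115 m^3. 1 fluid_ounce = 2.957353e-05 m^3, so 5.64 fluid_ounce = 5.64 * 2.957353e-05 = 0.00016679471 m^3. Sum: 0.001115 + 0.00016679471 = 0.0012817947 m^3. 1 litre = 0.001 m^3, so 0.0012817947 m^3 = 0.0012817947 / 0.001 = 1.2817947 litre ≈ 1.282 litre (4 s.f.). Final answer: 1.282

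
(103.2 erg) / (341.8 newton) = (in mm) 3.019e-05. Check: 1 erg = 1e-07 J, so 103.2 erg = 103.2 * 1e-07 = 1.032e-05 J. 341.8 newton = 341.8 N. Combine: 1.032e-05 J / 341.8 N = 3.0193095e-08 m. 1 mm = 0.001 m, so 3.0193095e-08 m = 3.0193095e-08 / 0.001 = 3.0193095e-05 mm ≈ 3.019e-05 mm (4 s.f.).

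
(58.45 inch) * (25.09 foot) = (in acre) 1 inch = 0.0254 m, so 58.45 inch = 58.45 * 0.0254 = 1.48463 m. 1 foot = 0.3048 m, so 25.09 foot = 25.09 * 0.3048 = 7.647432 m. Combine: 1.48463 m * 7.647432 m = 11.353607 m^2. 1 acre = 4046.8564 m^2, so 11.353607 m^2 = 11.353607 / 4046.8564 = 0.0028055374 acre ≈ 0.002806 acre (4 s.f.). Final answer: 0.002806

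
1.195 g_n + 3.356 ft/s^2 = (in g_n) 1 g_n = 9.80665 m/s^2, so 1.195 g_n = 1.195 * 9.80665 = 11.718947 m/s^2. 1 ft/s^2 = 0.3048 m/s^2, so 3.356 ft/s^2 = 3.356 * 0.3048 = 1.0229088 m/s^2. Sum: 11.718947 + 1.0229088 = 12.741856 m/s^2. 1 g_n = 9.80665 m/s^2, so 12.741856 m/s^2 = 12.741856 / 9.80665 = 1.2993077 g_n ≈ 1.299 g_n (4 s.f.). Final answer: 1.299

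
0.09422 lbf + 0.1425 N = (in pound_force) 1 lbf = 4.4482216 N, so 0.09422 lbf = 0.09422 * 4.4482216 = 0.41911144 N. 0.1425 N is already in N. Sum: 0.41911144 + 0.1425 = 0.56161144 N. 1 pound_force = 4.4482216 N, so 0.56161144 N = 0.56161144 / 4.4482216 = 0.12625527 pound_force ≈ 0.1263 pound_force (4 s.f.). Final answer: 0.1263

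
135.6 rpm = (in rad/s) 14.2. Check: 1 rpm = 0.10471976 rad/s, so 135.6 rpm = 135.6 * 0.10471976 = 14.199999 rad/s. Result: 14.199999 rad/s ≈ 14.2 rad/s (4 s.f.).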